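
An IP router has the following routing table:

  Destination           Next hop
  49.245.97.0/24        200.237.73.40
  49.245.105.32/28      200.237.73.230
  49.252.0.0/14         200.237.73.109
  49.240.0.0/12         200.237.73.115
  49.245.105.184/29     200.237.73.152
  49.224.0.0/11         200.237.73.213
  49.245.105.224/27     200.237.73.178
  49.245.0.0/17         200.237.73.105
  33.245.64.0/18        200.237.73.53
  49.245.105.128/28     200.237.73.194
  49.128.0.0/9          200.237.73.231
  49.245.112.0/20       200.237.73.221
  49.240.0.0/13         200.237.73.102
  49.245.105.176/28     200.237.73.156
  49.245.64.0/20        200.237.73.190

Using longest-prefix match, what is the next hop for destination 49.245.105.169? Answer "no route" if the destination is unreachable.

Routes whose prefix contains 49.245.105.169:
  49.128.0.0/9 (49.128.0.0 - 49.255.255.255) -> 200.237.73.231
  49.224.0.0/11 (49.224.0.0 - 49.255.255.255) -> 200.237.73.213
  49.240.0.0/12 (49.240.0.0 - 49.255.255.255) -> 200.237.73.115
  49.240.0.0/13 (49.240.0.0 - 49.247.255.255) -> 200.237.73.102
  49.245.0.0/17 (49.245.0.0 - 49.245.127.255) -> 200.237.73.105
More-specific entries that do NOT match:
  49.245.105.184/29 (49.245.105.184 - 49.245.105.191) does not contain 49.245.105.169
  49.245.105.32/28 (49.245.105.32 - 49.245.105.47) does not contain 49.245.105.169
  49.245.105.128/28 (49.245.105.128 - 49.245.105.143) does not contain 49.245.105.169
  49.245.105.176/28 (49.245.105.176 - 49.245.105.191) does not contain 49.245.105.169
  49.245.105.224/27 (49.245.105.224 - 49.245.105.255) does not contain 49.245.105.169
  49.245.97.0/24 (49.245.97.0 - 49.245.97.255) does not contain 49.245.105.169
  49.245.112.0/20 (49.245.112.0 - 49.245.127.255) does not contain 49.245.105.169
  49.245.64.0/20 (49.245.64.0 - 49.245.79.255) does not contain 49.245.105.169
  33.245.64.0/18 (33.245.64.0 - 33.245.127.255) does not contain 49.245.105.169
Longest matching prefix is /17 -> next hop 200.237.73.105.

200.237.73.105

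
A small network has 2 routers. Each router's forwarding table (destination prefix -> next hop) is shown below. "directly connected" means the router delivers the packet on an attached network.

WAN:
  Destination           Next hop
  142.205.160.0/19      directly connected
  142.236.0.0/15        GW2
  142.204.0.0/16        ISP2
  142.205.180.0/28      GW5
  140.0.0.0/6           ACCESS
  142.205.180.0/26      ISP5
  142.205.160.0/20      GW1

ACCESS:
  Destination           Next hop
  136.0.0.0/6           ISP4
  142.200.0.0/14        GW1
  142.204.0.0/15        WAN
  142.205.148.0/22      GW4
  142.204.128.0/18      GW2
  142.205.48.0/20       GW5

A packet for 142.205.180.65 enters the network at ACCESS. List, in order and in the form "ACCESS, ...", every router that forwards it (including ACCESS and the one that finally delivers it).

ACCESS, WAN

At ACCESS: longest match for 142.205.180.65 is 142.204.0.0/15 -> WAN
At WAN: longest match for 142.205.180.65 is 142.205.160.0/19 -> directly connected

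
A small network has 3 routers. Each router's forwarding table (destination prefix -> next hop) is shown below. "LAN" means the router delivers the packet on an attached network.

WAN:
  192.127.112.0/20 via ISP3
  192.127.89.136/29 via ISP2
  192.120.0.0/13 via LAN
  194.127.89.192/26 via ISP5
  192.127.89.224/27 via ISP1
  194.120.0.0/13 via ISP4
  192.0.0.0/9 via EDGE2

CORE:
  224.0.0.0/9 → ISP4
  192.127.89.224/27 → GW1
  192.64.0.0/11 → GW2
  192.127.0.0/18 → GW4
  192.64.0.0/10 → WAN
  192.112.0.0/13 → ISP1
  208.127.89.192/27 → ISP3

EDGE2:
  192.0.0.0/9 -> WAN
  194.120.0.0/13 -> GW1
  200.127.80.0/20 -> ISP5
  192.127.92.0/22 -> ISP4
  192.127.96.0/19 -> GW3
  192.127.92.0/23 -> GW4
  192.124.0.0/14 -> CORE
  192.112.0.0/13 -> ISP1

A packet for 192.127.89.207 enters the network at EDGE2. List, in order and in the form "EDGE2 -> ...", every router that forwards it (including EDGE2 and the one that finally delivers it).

EDGE2 -> CORE -> WAN

At EDGE2: longest match for 192.127.89.207 is 192.124.0.0/14 -> CORE
At CORE: longest match for 192.127.89.207 is 192.64.0.0/10 -> WAN
At WAN: longest match for 192.127.89.207 is 192.120.0.0/13 -> LAN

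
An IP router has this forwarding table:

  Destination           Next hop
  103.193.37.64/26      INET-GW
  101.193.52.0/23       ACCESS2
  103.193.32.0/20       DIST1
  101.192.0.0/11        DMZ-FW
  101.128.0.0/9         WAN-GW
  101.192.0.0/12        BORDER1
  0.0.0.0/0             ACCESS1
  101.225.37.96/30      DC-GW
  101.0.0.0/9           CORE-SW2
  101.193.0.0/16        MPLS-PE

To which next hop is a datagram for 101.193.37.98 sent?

Routes whose prefix contains 101.193.37.98:
  0.0.0.0/0 (default, matches everything) -> ACCESS1
  101.128.0.0/9 (101.128.0.0 - 101.255.255.255) -> WAN-GW
  101.192.0.0/11 (101.192.0.0 - 101.223.255.255) -> DMZ-FW
  101.192.0.0/12 (101.192.0.0 - 101.207.255.255) -> BORDER1
  101.193.0.0/16 (101.193.0.0 - 101.193.255.255) -> MPLS-PE
More-specific entries that do NOT match:
  101.225.37.96/30 (101.225.37.96 - 101.225.37.99) does not contain 101.193.37.98
  103.193.37.64/26 (103.193.37.64 - 103.193.37.127) does not contain 101.193.37.98
  101.193.52.0/23 (101.193.52.0 - 101.193.53.255) does not contain 101.193.37.98
  103.193.32.0/20 (103.193.32.0 - 103.193.47.255) does not contain 101.193.37.98
Longest matching prefix is /16 -> next hop MPLS-PE.

MPLS-PE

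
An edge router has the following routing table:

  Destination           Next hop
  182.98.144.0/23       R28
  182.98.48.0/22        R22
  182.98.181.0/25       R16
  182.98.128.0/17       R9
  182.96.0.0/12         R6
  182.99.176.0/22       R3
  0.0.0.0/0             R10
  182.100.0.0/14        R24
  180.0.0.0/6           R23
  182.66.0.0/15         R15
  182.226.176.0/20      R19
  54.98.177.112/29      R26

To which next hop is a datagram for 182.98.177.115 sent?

Routes whose prefix contains 182.98.177.115:
  0.0.0.0/0 (default, matches everything) -> R10
  180.0.0.0/6 (180.0.0.0 - 183.255.255.255) -> R23
  182.96.0.0/12 (182.96.0.0 - 182.111.255.255) -> R6
  182.98.128.0/17 (182.98.128.0 - 182.98.255.255) -> R9
More-specific entries that do NOT match:
  54.98.177.112/29 (54.98.177.112 - 54.98.177.119) does not contain 182.98.177.115
  182.98.181.0/25 (182.98.181.0 - 182.98.181.127) does not contain 182.98.177.115
  182.98.144.0/23 (182.98.144.0 - 182.98.145.255) does not contain 182.98.177.115
  182.98.48.0/22 (182.98.48.0 - 182.98.51.255) does not contain 182.98.177.115
  182.99.176.0/22 (182.99.176.0 - 182.99.179.255) does not contain 182.98.177.115
  182.226.176.0/20 (182.226.176.0 - 182.226.191.255) does not contain 182.98.177.115
Longest matching prefix is /17 -> next hop R9.

R9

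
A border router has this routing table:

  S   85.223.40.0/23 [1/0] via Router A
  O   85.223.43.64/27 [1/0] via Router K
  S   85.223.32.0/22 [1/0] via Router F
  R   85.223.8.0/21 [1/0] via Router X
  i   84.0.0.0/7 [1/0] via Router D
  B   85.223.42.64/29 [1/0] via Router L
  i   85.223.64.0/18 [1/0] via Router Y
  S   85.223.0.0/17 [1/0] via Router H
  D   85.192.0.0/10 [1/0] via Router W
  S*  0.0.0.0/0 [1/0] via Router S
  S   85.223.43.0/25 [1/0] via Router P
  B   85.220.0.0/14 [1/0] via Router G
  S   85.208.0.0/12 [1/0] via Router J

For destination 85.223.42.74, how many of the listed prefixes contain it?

Prefixes containing 85.223.42.74:
  0.0.0.0/0 (default, matches everything)
  84.0.0.0/7 (84.0.0.0 - 85.255.255.255)
  85.192.0.0/10 (85.192.0.0 - 85.255.255.255)
  85.208.0.0/12 (85.208.0.0 - 85.223.255.255)
  85.220.0.0/14 (85.220.0.0 - 85.223.255.255)
  85.223.0.0/17 (85.223.0.0 - 85.223.127.255)
Total matching entries: 6.

6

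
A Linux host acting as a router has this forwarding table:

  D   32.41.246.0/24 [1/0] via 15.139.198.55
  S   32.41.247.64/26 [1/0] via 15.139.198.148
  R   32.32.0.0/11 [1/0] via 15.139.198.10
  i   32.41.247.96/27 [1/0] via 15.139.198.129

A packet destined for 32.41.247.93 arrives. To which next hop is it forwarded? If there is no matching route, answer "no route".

Routes whose prefix contains 32.41.247.93:
  32.32.0.0/11 (32.32.0.0 - 32.63.255.255) -> 15.139.198.10
  32.41.247.64/26 (32.41.247.64 - 32.41.247.127) -> 15.139.198.148
More-specific entries that do NOT match:
  32.41.247.96/27 (32.41.247.96 - 32.41.247.127) does not contain 32.41.247.93
Longest matching prefix is /26 -> next hop 15.139.198.148.

15.139.198.148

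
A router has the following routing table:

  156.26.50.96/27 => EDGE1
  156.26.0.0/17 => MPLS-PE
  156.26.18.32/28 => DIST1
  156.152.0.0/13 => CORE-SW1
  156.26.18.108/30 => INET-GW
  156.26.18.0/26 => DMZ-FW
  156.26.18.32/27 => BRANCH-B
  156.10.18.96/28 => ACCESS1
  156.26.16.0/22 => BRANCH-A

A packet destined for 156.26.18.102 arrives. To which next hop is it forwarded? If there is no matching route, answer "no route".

Routes whose prefix contains 156.26.18.102:
  156.26.0.0/17 (156.26.0.0 - 156.26.127.255) -> MPLS-PE
  156.26.16.0/22 (156.26.16.0 - 156.26.19.255) -> BRANCH-A
More-specific entries that do NOT match:
  156.26.18.108/30 (156.26.18.108 - 156.26.18.111) does not contain 156.26.18.102
  156.26.18.32/28 (156.26.18.32 - 156.26.18.47) does not contain 156.26.18.102
  156.10.18.96/28 (156.10.18.96 - 156.10.18.111) does not contain 156.26.18.102
  156.26.50.96/27 (156.26.50.96 - 156.26.50.127) does not contain 156.26.18.102
  156.26.18.32/27 (156.26.18.32 - 156.26.18.63) does not contain 156.26.18.102
  156.26.18.0/26 (156.26.18.0 - 156.26.18.63) does not contain 156.26.18.102
Longest matching prefix is /22 -> next hop BRANCH-A.

BRANCH-A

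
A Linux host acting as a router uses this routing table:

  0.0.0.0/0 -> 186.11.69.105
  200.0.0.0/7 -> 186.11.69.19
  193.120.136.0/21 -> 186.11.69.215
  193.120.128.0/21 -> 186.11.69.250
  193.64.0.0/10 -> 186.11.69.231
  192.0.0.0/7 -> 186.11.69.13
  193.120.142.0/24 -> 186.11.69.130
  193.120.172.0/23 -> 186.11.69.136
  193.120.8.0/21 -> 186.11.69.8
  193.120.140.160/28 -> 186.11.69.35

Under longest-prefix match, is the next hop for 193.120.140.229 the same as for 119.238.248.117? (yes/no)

no

193.120.140.229: longest match 193.120.136.0/21 -> 186.11.69.215
119.238.248.117: longest match 0.0.0.0/0 -> 186.11.69.105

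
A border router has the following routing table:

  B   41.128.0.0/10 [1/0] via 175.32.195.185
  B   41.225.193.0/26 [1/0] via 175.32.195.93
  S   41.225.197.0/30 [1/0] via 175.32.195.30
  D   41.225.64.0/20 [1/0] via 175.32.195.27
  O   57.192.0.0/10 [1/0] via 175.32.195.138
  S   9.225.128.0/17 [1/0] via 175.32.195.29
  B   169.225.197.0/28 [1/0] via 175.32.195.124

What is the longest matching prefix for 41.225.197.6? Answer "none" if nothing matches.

41.225.197.6 is outside every listed prefix and there is no default route.

none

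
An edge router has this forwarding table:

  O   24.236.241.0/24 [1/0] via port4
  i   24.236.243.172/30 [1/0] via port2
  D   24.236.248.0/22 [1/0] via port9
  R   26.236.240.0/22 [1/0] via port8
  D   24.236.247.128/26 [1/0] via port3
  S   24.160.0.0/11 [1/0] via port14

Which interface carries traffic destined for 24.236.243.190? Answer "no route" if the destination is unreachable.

no route

No entry's prefix contains 24.236.243.190; there is no default route.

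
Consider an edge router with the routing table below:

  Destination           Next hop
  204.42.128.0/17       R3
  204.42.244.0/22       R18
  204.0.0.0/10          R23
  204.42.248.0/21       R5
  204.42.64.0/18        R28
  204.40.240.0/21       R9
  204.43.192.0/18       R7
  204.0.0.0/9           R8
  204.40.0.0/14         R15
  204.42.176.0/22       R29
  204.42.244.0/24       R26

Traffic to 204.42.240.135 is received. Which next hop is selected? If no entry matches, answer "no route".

R3

Routes whose prefix contains 204.42.240.135:
  204.0.0.0/9 (204.0.0.0 - 204.127.255.255) -> R8
  204.0.0.0/10 (204.0.0.0 - 204.63.255.255) -> R23
  204.40.0.0/14 (204.40.0.0 - 204.43.255.255) -> R15
  204.42.128.0/17 (204.42.128.0 - 204.42.255.255) -> R3
More-specific entries that do NOT match:
  204.42.244.0/24 (204.42.244.0 - 204.42.244.255) does not contain 204.42.240.135
  204.42.244.0/22 (204.42.244.0 - 204.42.247.255) does not contain 204.42.240.135
  204.42.176.0/22 (204.42.176.0 - 204.42.179.255) does not contain 204.42.240.135
  204.42.248.0/21 (204.42.248.0 - 204.42.255.255) does not contain 204.42.240.135
  204.40.240.0/21 (204.40.240.0 - 204.40.247.255) does not contain 204.42.240.135
  204.42.64.0/18 (204.42.64.0 - 204.42.127.255) does not contain 204.42.240.135
  204.43.192.0/18 (204.43.192.0 - 204.43.255.255) does not contain 204.42.240.135
Longest matching prefix is /17 -> next hop R3.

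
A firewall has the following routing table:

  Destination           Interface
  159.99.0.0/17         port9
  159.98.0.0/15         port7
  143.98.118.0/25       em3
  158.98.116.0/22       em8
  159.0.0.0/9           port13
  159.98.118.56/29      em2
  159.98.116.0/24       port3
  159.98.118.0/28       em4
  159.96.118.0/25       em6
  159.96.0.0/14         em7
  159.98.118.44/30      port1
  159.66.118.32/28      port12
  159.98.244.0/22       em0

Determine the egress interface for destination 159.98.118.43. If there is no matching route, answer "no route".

Routes whose prefix contains 159.98.118.43:
  159.0.0.0/9 (159.0.0.0 - 159.127.255.255) -> port13
  159.96.0.0/14 (159.96.0.0 - 159.99.255.255) -> em7
  159.98.0.0/15 (159.98.0.0 - 159.99.255.255) -> port7
More-specific entries that do NOT match:
  159.98.118.44/30 (159.98.118.44 - 159.98.118.47) does not contain 159.98.118.43
  159.98.118.56/29 (159.98.118.56 - 159.98.118.63) does not contain 159.98.118.43
  159.98.118.0/28 (159.98.118.0 - 159.98.118.15) does not contain 159.98.118.43
  159.66.118.32/28 (159.66.118.32 - 159.66.118.47) does not contain 159.98.118.43
  143.98.118.0/25 (143.98.118.0 - 143.98.118.127) does not contain 159.98.118.43
  159.96.118.0/25 (159.96.118.0 - 159.96.118.127) does not contain 159.98.118.43
  159.98.116.0/24 (159.98.116.0 - 159.98.116.255) does not contain 159.98.118.43
  158.98.116.0/22 (158.98.116.0 - 158.98.119.255) does not contain 159.98.118.43
  159.98.244.0/22 (159.98.244.0 - 159.98.247.255) does not contain 159.98.118.43
  159.99.0.0/17 (159.99.0.0 - 159.99.127.255) does not contain 159.98.118.43
Longest matching prefix is /15 -> interface port7.

port7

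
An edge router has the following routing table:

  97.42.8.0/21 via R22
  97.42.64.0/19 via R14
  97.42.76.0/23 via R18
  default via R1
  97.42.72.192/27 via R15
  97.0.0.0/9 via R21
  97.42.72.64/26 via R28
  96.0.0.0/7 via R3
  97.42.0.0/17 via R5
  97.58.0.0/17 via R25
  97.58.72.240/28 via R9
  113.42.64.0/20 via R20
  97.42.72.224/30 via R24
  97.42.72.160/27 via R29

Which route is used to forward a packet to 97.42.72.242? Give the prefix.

Entries matching 97.42.72.242:
  0.0.0.0/0 (default, matches everything)
  96.0.0.0/7 (96.0.0.0 - 97.255.255.255)
  97.0.0.0/9 (97.0.0.0 - 97.127.255.255)
  97.42.0.0/17 (97.42.0.0 - 97.42.127.255)
  97.42.64.0/19 (97.42.64.0 - 97.42.95.255)
Most specific is 97.42.64.0/19.

97.42.64.0/19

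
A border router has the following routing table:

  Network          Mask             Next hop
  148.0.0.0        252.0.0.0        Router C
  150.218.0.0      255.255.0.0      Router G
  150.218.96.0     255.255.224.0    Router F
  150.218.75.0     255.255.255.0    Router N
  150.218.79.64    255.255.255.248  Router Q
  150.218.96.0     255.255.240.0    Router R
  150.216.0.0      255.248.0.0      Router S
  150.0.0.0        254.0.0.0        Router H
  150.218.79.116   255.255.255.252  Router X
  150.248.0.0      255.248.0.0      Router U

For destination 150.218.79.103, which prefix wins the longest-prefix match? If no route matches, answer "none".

150.218.0.0/16

Entries matching 150.218.79.103:
  148.0.0.0/6 (148.0.0.0 - 151.255.255.255)
  150.0.0.0/7 (150.0.0.0 - 151.255.255.255)
  150.216.0.0/13 (150.216.0.0 - 150.223.255.255)
  150.218.0.0/16 (150.218.0.0 - 150.218.255.255)
Most specific is 150.218.0.0/16.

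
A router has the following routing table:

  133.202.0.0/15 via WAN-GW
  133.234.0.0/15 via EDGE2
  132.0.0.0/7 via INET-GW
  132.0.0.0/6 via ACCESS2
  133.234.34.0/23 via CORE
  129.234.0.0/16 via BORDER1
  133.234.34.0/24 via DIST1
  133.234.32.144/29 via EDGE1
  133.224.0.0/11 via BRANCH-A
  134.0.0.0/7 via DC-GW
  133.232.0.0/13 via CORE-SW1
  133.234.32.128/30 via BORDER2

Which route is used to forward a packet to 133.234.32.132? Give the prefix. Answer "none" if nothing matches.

Entries matching 133.234.32.132:
  132.0.0.0/6 (132.0.0.0 - 135.255.255.255)
  132.0.0.0/7 (132.0.0.0 - 133.255.255.255)
  133.224.0.0/11 (133.224.0.0 - 133.255.255.255)
  133.232.0.0/13 (133.232.0.0 - 133.239.255.255)
  133.234.0.0/15 (133.234.0.0 - 133.235.255.255)
Most specific is 133.234.0.0/15.

133.234.0.0/15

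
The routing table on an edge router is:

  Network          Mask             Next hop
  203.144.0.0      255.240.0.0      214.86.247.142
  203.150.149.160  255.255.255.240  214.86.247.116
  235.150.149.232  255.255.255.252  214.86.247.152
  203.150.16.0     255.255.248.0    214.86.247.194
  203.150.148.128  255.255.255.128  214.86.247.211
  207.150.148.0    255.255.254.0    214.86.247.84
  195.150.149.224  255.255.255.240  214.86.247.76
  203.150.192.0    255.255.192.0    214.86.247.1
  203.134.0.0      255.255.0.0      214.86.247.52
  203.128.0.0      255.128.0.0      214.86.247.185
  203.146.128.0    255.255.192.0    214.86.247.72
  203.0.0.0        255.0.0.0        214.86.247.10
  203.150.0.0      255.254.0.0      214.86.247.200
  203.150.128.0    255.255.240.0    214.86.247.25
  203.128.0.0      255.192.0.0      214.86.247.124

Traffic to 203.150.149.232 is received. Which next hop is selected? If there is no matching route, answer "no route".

Routes whose prefix contains 203.150.149.232:
  203.0.0.0/8 (203.0.0.0 - 203.255.255.255) -> 214.86.247.10
  203.128.0.0/9 (203.128.0.0 - 203.255.255.255) -> 214.86.247.185
  203.128.0.0/10 (203.128.0.0 - 203.191.255.255) -> 214.86.247.124
  203.144.0.0/12 (203.144.0.0 - 203.159.255.255) -> 214.86.247.142
  203.150.0.0/15 (203.150.0.0 - 203.151.255.255) -> 214.86.247.200
More-specific entries that do NOT match:
  235.150.149.232/30 (235.150.149.232 - 235.150.149.235) does not contain 203.150.149.232
  203.150.149.160/28 (203.150.149.160 - 203.150.149.175) does not contain 203.150.149.232
  195.150.149.224/28 (195.150.149.224 - 195.150.149.239) does not contain 203.150.149.232
  203.150.148.128/25 (203.150.148.128 - 203.150.148.255) does not contain 203.150.149.232
  207.150.148.0/23 (207.150.148.0 - 207.150.149.255) does not contain 203.150.149.232
  203.150.16.0/21 (203.150.16.0 - 203.150.23.255) does not contain 203.150.149.232
  203.150.128.0/20 (203.150.128.0 - 203.150.143.255) does not contain 203.150.149.232
  203.150.192.0/18 (203.150.192.0 - 203.150.255.255) does not contain 203.150.149.232
  203.146.128.0/18 (203.146.128.0 - 203.146.191.255) does not contain 203.150.149.232
  203.134.0.0/16 (203.134.0.0 - 203.134.255.255) does not contain 203.150.149.232
Longest matching prefix is /15 -> next hop 214.86.247.200.

214.86.247.200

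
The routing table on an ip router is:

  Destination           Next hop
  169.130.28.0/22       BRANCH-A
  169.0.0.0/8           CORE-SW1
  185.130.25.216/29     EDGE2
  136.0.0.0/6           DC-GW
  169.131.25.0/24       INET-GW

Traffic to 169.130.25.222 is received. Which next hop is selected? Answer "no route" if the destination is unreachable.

Routes whose prefix contains 169.130.25.222:
  169.0.0.0/8 (169.0.0.0 - 169.255.255.255) -> CORE-SW1
More-specific entries that do NOT match:
  185.130.25.216/29 (185.130.25.216 - 185.130.25.223) does not contain 169.130.25.222
  169.131.25.0/24 (169.131.25.0 - 169.131.25.255) does not contain 169.130.25.222
  169.130.28.0/22 (169.130.28.0 - 169.130.31.255) does not contain 169.130.25.222
Longest matching prefix is /8 -> next hop CORE-SW1.

CORE-SW1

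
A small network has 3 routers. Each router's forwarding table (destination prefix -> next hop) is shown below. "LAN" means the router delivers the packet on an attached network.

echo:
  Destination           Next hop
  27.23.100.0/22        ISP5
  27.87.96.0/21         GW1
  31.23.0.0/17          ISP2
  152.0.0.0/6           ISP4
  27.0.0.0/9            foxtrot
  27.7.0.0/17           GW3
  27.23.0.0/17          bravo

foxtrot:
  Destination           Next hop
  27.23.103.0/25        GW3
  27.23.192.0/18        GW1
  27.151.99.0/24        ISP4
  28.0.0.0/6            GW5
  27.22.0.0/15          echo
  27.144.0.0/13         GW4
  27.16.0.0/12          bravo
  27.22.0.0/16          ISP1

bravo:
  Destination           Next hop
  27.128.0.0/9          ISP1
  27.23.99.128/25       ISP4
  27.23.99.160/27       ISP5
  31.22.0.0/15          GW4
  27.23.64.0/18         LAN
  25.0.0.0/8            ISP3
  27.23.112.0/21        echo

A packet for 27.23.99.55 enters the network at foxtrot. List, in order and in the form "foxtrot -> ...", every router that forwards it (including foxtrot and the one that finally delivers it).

foxtrot -> echo -> bravo

At foxtrot: longest match for 27.23.99.55 is 27.22.0.0/15 -> echo
At echo: longest match for 27.23.99.55 is 27.23.0.0/17 -> bravo
At bravo: longest match for 27.23.99.55 is 27.23.64.0/18 -> LAN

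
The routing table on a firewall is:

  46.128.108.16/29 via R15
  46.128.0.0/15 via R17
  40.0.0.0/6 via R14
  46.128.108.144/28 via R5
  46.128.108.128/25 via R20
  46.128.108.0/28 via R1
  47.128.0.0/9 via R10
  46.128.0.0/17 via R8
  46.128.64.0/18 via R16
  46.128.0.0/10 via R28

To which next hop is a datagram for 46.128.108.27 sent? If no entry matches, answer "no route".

Routes whose prefix contains 46.128.108.27:
  46.128.0.0/10 (46.128.0.0 - 46.191.255.255) -> R28
  46.128.0.0/15 (46.128.0.0 - 46.129.255.255) -> R17
  46.128.0.0/17 (46.128.0.0 - 46.128.127.255) -> R8
  46.128.64.0/18 (46.128.64.0 - 46.128.127.255) -> R16
More-specific entries that do NOT match:
  46.128.108.16/29 (46.128.108.16 - 46.128.108.23) does not contain 46.128.108.27
  46.128.108.144/28 (46.128.108.144 - 46.128.108.159) does not contain 46.128.108.27
  46.128.108.0/28 (46.128.108.0 - 46.128.108.15) does not contain 46.128.108.27
  46.128.108.128/25 (46.128.108.128 - 46.128.108.255) does not contain 46.128.108.27
Longest matching prefix is /18 -> next hop R16.

R16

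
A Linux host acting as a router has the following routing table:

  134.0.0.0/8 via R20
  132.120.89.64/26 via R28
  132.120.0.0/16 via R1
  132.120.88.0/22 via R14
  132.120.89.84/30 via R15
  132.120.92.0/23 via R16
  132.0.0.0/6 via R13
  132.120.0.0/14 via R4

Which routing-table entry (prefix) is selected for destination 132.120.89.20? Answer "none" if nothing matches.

Entries matching 132.120.89.20:
  132.0.0.0/6 (132.0.0.0 - 135.255.255.255)
  132.120.0.0/14 (132.120.0.0 - 132.123.255.255)
  132.120.0.0/16 (132.120.0.0 - 132.120.255.255)
  132.120.88.0/22 (132.120.88.0 - 132.120.91.255)
Most specific is 132.120.88.0/22.

132.120.88.0/22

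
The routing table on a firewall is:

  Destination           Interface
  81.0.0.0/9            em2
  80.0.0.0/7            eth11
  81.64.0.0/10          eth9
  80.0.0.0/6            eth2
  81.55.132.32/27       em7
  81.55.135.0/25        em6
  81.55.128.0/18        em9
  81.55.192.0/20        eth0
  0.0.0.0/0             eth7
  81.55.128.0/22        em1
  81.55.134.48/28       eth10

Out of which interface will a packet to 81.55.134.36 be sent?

em9

Routes whose prefix contains 81.55.134.36:
  0.0.0.0/0 (default, matches everything) -> eth7
  80.0.0.0/6 (80.0.0.0 - 83.255.255.255) -> eth2
  80.0.0.0/7 (80.0.0.0 - 81.255.255.255) -> eth11
  81.0.0.0/9 (81.0.0.0 - 81.127.255.255) -> em2
  81.55.128.0/18 (81.55.128.0 - 81.55.191.255) -> em9
More-specific entries that do NOT match:
  81.55.134.48/28 (81.55.134.48 - 81.55.134.63) does not contain 81.55.134.36
  81.55.132.32/27 (81.55.132.32 - 81.55.132.63) does not contain 81.55.134.36
  81.55.135.0/25 (81.55.135.0 - 81.55.135.127) does not contain 81.55.134.36
  81.55.128.0/22 (81.55.128.0 - 81.55.131.255) does not contain 81.55.134.36
  81.55.192.0/20 (81.55.192.0 - 81.55.207.255) does not contain 81.55.134.36
Longest matching prefix is /18 -> interface em9.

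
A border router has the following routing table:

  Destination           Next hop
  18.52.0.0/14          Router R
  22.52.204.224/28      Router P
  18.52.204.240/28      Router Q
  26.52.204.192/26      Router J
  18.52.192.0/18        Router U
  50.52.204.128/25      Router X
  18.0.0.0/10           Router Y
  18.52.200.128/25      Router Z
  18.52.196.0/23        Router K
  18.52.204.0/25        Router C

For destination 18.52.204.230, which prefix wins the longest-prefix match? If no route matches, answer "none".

Entries matching 18.52.204.230:
  18.0.0.0/10 (18.0.0.0 - 18.63.255.255)
  18.52.0.0/14 (18.52.0.0 - 18.55.255.255)
  18.52.192.0/18 (18.52.192.0 - 18.52.255.255)
Most specific is 18.52.192.0/18.

18.52.192.0/18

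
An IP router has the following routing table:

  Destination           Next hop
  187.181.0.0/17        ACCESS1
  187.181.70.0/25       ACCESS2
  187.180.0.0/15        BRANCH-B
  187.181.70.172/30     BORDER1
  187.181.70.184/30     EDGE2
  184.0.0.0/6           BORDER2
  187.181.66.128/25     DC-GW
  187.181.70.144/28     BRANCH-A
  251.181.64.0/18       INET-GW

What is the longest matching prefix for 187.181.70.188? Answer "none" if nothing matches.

Entries matching 187.181.70.188:
  184.0.0.0/6 (184.0.0.0 - 187.255.255.255)
  187.180.0.0/15 (187.180.0.0 - 187.181.255.255)
  187.181.0.0/17 (187.181.0.0 - 187.181.127.255)
Most specific is 187.181.0.0/17.

187.181.0.0/17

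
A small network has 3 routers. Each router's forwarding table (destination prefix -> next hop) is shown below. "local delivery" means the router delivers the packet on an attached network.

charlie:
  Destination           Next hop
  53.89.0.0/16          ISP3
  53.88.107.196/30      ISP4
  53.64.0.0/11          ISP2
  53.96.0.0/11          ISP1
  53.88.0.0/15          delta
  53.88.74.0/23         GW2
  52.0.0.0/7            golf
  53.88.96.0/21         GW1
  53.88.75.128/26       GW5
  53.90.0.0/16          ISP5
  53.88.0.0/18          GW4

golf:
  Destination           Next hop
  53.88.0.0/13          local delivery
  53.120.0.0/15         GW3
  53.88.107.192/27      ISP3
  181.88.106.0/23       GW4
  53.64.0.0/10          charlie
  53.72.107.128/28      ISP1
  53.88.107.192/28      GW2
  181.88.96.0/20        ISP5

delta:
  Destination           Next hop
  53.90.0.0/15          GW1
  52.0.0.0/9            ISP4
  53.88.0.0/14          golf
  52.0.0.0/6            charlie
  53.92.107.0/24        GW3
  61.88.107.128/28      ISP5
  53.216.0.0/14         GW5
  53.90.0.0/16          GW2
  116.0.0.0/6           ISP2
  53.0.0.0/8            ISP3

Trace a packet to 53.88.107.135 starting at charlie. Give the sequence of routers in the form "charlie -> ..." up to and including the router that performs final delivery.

At charlie: longest match for 53.88.107.135 is 53.88.0.0/15 -> delta
At delta: longest match for 53.88.107.135 is 53.88.0.0/14 -> golf
At golf: longest match for 53.88.107.135 is 53.88.0.0/13 -> local delivery

charlie -> delta -> golf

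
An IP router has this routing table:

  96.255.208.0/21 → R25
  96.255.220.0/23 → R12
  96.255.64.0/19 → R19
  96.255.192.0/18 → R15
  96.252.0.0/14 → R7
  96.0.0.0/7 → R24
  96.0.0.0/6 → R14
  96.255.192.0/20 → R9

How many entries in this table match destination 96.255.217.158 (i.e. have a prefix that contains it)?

Prefixes containing 96.255.217.158:
  96.0.0.0/6 (96.0.0.0 - 99.255.255.255)
  96.0.0.0/7 (96.0.0.0 - 97.255.255.255)
  96.252.0.0/14 (96.252.0.0 - 96.255.255.255)
  96.255.192.0/18 (96.255.192.0 - 96.255.255.255)
Total matching entries: 4.

4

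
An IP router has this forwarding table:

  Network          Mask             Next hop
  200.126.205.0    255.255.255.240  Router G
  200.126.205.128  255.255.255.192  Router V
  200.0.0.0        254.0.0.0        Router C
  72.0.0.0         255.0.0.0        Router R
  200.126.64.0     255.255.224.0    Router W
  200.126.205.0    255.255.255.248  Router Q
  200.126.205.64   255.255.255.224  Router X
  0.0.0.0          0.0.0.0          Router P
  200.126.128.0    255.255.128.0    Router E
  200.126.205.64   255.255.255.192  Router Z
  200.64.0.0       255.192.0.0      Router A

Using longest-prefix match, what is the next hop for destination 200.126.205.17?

Router E

Routes whose prefix contains 200.126.205.17:
  0.0.0.0/0 (default, matches everything) -> Router P
  200.0.0.0/7 (200.0.0.0 - 201.255.255.255) -> Router C
  200.64.0.0/10 (200.64.0.0 - 200.127.255.255) -> Router A
  200.126.128.0/17 (200.126.128.0 - 200.126.255.255) -> Router E
More-specific entries that do NOT match:
  200.126.205.0/29 (200.126.205.0 - 200.126.205.7) does not contain 200.126.205.17
  200.126.205.0/28 (200.126.205.0 - 200.126.205.15) does not contain 200.126.205.17
  200.126.205.64/27 (200.126.205.64 - 200.126.205.95) does not contain 200.126.205.17
  200.126.205.128/26 (200.126.205.128 - 200.126.205.191) does not contain 200.126.205.17
  200.126.205.64/26 (200.126.205.64 - 200.126.205.127) does not contain 200.126.205.17
  200.126.64.0/19 (200.126.64.0 - 200.126.95.255) does not contain 200.126.205.17
Longest matching prefix is /17 -> next hop Router E.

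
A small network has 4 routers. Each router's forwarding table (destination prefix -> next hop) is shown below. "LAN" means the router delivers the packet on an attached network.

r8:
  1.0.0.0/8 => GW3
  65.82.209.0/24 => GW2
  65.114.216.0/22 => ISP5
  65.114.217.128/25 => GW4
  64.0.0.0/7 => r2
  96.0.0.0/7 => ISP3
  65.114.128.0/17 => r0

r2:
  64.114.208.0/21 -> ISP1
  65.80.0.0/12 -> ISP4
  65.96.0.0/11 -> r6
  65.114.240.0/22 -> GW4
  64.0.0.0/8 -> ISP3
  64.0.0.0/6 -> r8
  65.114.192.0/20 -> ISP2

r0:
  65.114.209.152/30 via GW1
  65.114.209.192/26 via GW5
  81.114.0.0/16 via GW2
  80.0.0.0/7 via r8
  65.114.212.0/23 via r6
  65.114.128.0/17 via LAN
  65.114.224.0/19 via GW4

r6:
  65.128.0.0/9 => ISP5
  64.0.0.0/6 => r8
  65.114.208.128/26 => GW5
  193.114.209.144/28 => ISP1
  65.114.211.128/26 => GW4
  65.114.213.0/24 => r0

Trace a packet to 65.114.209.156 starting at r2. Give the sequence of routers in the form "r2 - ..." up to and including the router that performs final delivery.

r2 - r6 - r8 - r0

At r2: longest match for 65.114.209.156 is 65.96.0.0/11 -> r6
At r6: longest match for 65.114.209.156 is 64.0.0.0/6 -> r8
At r8: longest match for 65.114.209.156 is 65.114.128.0/17 -> r0
At r0: longest match for 65.114.209.156 is 65.114.128.0/17 -> LAN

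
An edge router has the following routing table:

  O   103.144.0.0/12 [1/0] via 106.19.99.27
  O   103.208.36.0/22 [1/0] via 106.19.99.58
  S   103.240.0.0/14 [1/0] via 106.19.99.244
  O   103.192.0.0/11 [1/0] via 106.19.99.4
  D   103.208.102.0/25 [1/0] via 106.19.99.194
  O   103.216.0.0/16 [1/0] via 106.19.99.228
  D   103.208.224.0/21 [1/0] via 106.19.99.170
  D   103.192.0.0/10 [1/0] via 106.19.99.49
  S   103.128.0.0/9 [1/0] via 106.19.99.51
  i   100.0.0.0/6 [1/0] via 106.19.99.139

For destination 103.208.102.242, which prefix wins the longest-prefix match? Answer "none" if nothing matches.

Entries matching 103.208.102.242:
  100.0.0.0/6 (100.0.0.0 - 103.255.255.255)
  103.128.0.0/9 (103.128.0.0 - 103.255.255.255)
  103.192.0.0/10 (103.192.0.0 - 103.255.255.255)
  103.192.0.0/11 (103.192.0.0 - 103.223.255.255)
Most specific is 103.192.0.0/11.

103.192.0.0/11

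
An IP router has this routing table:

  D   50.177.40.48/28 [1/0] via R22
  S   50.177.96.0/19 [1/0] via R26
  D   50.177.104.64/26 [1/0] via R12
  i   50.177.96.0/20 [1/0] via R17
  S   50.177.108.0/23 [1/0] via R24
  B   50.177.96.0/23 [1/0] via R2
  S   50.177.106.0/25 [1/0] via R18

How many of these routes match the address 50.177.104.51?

Prefixes containing 50.177.104.51:
  50.177.96.0/19 (50.177.96.0 - 50.177.127.255)
  50.177.96.0/20 (50.177.96.0 - 50.177.111.255)
Total matching entries: 2.

2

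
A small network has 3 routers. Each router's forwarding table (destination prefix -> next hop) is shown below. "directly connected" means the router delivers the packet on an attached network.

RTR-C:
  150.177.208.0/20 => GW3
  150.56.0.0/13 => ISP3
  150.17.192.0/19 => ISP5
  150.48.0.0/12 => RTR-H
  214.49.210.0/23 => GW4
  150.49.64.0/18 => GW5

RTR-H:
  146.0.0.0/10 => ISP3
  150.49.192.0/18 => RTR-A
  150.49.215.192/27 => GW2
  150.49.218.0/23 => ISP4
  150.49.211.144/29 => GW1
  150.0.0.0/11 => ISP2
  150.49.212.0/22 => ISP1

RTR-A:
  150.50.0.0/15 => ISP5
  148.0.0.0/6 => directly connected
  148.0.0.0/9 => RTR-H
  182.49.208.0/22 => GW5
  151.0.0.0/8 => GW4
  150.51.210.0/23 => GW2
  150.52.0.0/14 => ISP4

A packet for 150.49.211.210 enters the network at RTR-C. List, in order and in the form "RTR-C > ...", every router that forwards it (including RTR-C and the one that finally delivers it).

At RTR-C: longest match for 150.49.211.210 is 150.48.0.0/12 -> RTR-H
At RTR-H: longest match for 150.49.211.210 is 150.49.192.0/18 -> RTR-A
At RTR-A: longest match for 150.49.211.210 is 148.0.0.0/6 -> directly connected

RTR-C > RTR-H > RTR-A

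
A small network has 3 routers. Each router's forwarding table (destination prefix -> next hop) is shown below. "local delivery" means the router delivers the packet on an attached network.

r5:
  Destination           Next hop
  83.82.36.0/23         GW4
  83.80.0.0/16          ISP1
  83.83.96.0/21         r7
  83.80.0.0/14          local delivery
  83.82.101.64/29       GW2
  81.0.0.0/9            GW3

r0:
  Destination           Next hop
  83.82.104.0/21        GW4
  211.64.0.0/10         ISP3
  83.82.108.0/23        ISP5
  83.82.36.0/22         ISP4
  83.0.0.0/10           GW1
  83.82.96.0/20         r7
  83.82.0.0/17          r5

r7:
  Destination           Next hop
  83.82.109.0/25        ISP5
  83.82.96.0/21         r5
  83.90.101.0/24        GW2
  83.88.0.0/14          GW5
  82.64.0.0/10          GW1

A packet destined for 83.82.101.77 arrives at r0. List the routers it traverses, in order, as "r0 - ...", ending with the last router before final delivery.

r0 - r7 - r5

At r0: longest match for 83.82.101.77 is 83.82.96.0/20 -> r7
At r7: longest match for 83.82.101.77 is 83.82.96.0/21 -> r5
At r5: longest match for 83.82.101.77 is 83.80.0.0/14 -> local delivery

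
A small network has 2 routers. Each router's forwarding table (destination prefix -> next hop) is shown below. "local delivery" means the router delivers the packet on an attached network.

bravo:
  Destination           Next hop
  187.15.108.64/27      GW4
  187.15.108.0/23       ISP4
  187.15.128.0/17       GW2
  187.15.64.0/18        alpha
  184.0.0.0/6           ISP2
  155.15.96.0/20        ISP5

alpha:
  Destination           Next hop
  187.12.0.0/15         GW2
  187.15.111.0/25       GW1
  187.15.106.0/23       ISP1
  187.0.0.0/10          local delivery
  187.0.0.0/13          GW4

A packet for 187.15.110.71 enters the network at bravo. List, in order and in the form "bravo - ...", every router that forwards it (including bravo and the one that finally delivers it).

bravo - alpha

At bravo: longest match for 187.15.110.71 is 187.15.64.0/18 -> alpha
At alpha: longest match for 187.15.110.71 is 187.0.0.0/10 -> local delivery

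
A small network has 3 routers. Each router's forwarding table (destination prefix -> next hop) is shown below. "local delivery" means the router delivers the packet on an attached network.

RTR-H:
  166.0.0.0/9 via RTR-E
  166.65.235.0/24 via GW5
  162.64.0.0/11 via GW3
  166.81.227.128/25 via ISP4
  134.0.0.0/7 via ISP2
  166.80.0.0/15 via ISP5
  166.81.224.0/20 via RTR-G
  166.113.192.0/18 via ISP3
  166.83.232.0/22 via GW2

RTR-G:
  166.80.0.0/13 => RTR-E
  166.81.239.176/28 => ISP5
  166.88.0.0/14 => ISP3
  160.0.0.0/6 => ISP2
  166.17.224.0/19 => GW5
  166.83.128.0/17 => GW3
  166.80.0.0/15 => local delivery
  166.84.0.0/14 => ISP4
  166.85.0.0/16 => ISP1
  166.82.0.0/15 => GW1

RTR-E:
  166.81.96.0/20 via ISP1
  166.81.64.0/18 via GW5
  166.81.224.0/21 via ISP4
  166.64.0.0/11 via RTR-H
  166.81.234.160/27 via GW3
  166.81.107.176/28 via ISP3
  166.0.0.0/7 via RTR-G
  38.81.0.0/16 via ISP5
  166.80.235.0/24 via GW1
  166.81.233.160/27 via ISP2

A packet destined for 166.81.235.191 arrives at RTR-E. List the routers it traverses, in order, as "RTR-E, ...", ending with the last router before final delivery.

RTR-E, RTR-H, RTR-G

At RTR-E: longest match for 166.81.235.191 is 166.64.0.0/11 -> RTR-H
At RTR-H: longest match for 166.81.235.191 is 166.81.224.0/20 -> RTR-G
At RTR-G: longest match for 166.81.235.191 is 166.80.0.0/15 -> local delivery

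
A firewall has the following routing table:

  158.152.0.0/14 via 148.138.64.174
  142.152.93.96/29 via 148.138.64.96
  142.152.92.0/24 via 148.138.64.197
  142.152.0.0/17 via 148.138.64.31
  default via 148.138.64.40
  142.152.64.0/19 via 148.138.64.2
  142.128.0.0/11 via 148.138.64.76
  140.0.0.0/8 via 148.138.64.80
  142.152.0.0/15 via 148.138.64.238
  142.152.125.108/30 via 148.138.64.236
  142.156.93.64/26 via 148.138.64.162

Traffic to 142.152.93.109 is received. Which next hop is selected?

148.138.64.2

Routes whose prefix contains 142.152.93.109:
  0.0.0.0/0 (default, matches everything) -> 148.138.64.40
  142.128.0.0/11 (142.128.0.0 - 142.159.255.255) -> 148.138.64.76
  142.152.0.0/15 (142.152.0.0 - 142.153.255.255) -> 148.138.64.238
  142.152.0.0/17 (142.152.0.0 - 142.152.127.255) -> 148.138.64.31
  142.152.64.0/19 (142.152.64.0 - 142.152.95.255) -> 148.138.64.2
More-specific entries that do NOT match:
  142.152.125.108/30 (142.152.125.108 - 142.152.125.111) does not contain 142.152.93.109
  142.152.93.96/29 (142.152.93.96 - 142.152.93.103) does not contain 142.152.93.109
  142.156.93.64/26 (142.156.93.64 - 142.156.93.127) does not contain 142.152.93.109
  142.152.92.0/24 (142.152.92.0 - 142.152.92.255) does not contain 142.152.93.109
Longest matching prefix is /19 -> next hop 148.138.64.2.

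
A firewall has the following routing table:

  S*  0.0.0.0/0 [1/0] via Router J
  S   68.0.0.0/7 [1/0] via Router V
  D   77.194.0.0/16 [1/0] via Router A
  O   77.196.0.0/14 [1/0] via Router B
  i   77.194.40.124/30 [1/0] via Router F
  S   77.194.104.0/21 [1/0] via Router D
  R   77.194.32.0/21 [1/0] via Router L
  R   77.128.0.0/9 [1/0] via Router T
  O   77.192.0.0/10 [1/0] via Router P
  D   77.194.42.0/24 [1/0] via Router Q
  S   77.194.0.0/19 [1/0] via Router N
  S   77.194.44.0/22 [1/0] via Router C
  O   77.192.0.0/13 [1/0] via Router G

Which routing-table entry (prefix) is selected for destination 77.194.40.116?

77.194.0.0/16

Entries matching 77.194.40.116:
  0.0.0.0/0 (default, matches everything)
  77.128.0.0/9 (77.128.0.0 - 77.255.255.255)
  77.192.0.0/10 (77.192.0.0 - 77.255.255.255)
  77.192.0.0/13 (77.192.0.0 - 77.199.255.255)
  77.194.0.0/16 (77.194.0.0 - 77.194.255.255)
Most specific is 77.194.0.0/16.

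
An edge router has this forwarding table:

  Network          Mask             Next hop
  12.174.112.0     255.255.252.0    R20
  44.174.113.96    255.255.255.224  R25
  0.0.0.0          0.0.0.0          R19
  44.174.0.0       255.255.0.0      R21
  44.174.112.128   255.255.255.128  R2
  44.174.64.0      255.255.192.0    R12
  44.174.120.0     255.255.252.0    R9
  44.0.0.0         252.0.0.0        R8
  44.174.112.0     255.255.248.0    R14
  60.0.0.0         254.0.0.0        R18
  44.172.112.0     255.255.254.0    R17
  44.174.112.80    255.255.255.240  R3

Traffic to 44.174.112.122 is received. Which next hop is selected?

R14

Routes whose prefix contains 44.174.112.122:
  0.0.0.0/0 (default, matches everything) -> R19
  44.0.0.0/6 (44.0.0.0 - 47.255.255.255) -> R8
  44.174.0.0/16 (44.174.0.0 - 44.174.255.255) -> R21
  44.174.64.0/18 (44.174.64.0 - 44.174.127.255) -> R12
  44.174.112.0/21 (44.174.112.0 - 44.174.119.255) -> R14
More-specific entries that do NOT match:
  44.174.112.80/28 (44.174.112.80 - 44.174.112.95) does not contain 44.174.112.122
  44.174.113.96/27 (44.174.113.96 - 44.174.113.127) does not contain 44.174.112.122
  44.174.112.128/25 (44.174.112.128 - 44.174.112.255) does not contain 44.174.112.122
  44.172.112.0/23 (44.172.112.0 - 44.172.113.255) does not contain 44.174.112.122
  12.174.112.0/22 (12.174.112.0 - 12.174.115.255) does not contain 44.174.112.122
  44.174.120.0/22 (44.174.120.0 - 44.174.123.255) does not contain 44.174.112.122
Longest matching prefix is /21 -> next hop R14.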